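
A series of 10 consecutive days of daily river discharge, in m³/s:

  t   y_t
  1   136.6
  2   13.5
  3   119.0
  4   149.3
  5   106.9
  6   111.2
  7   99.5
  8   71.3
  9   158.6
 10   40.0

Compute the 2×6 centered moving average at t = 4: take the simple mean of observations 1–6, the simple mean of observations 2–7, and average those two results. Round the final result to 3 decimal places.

Sum over 1–6: 136.6 + 13.5 + 119.0 + 149.3 + 106.9 + 111.2 = 636.5
Sum over 2–7: 13.5 + 119.0 + 149.3 + 106.9 + 111.2 + 99.5 = 599.4
CMA at t=4 = (636.5 + 599.4) / (2·6) = 1235.9 / 12 = 102.992

102.992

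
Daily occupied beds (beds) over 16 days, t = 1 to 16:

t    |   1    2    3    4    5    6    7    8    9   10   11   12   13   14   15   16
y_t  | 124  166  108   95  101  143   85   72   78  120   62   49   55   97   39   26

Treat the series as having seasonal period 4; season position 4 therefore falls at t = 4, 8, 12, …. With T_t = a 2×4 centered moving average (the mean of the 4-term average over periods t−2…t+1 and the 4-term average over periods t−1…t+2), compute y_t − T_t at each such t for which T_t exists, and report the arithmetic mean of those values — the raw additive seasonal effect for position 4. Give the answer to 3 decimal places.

Season position 4 occurs at t = 4, 8, 12 (where T_t is defined).
t=4: T_4 = 114.62500; y_4 − T_4 = 95 − 114.62500 = -19.62500
t=8: T_8 = 91.62500; y_8 − T_8 = 72 − 91.62500 = -19.62500
t=12: T_12 = 68.62500; y_12 − T_12 = 49 − 68.62500 = -19.62500
Mean deviation: (-19.62500 + -19.62500 + -19.62500) / 3 = -19.625

-19.625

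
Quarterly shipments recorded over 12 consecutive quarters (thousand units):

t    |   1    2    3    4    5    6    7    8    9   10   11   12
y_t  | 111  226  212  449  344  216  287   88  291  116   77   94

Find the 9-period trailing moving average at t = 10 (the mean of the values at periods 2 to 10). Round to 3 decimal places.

Sum of periods 2–10: 226 + 212 + 449 + 344 + 216 + 287 + 88 + 291 + 116 = 2229
Divide by 9: 2229 / 9 = 247.667

247.667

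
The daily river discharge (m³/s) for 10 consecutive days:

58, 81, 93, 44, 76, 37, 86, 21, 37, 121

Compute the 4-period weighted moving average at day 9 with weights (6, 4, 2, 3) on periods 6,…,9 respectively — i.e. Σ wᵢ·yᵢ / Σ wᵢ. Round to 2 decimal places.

47.93

Weighted sum: 6·37 + 4·86 + 2·21 + 3·37 = 222 + 344 + 42 + 111 = 719
Weight total: 6 + 4 + 2 + 3 = 15
WMA = 719 / 15 = 47.93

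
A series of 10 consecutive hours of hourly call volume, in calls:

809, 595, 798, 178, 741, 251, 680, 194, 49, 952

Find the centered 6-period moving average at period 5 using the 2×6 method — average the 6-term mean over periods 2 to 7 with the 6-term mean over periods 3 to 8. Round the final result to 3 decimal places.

Sum over 2–7: 595 + 798 + 178 + 741 + 251 + 680 = 3243
Sum over 3–8: 798 + 178 + 741 + 251 + 680 + 194 = 2842
CMA at t=5 = (3243 + 2842) / (2·6) = 6085 / 12 = 507.083

507.083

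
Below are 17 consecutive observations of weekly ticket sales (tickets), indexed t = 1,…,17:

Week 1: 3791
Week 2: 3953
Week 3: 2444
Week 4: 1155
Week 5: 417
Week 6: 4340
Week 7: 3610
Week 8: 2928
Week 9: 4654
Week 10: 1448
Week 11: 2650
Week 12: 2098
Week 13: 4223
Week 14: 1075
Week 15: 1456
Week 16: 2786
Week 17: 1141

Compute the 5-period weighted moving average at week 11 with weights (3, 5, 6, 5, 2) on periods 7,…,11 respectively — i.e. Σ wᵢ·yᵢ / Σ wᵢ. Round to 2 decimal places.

Weighted sum: 3·3610 + 5·2928 + 6·4654 + 5·1448 + 2·2650 = 10830 + 14640 + 27924 + 7240 + 5300 = 65934
Weight total: 3 + 5 + 6 + 5 + 2 = 21
WMA = 65934 / 21 = 3139.71

3139.71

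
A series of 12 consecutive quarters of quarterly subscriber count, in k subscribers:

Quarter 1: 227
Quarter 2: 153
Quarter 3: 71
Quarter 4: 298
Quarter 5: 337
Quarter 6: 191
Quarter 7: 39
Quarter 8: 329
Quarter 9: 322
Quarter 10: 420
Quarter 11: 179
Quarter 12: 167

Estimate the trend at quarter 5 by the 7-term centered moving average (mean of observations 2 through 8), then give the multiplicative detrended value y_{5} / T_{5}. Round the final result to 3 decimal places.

Trend T_5 = (153 + 71 + 298 + 337 + 191 + 39 + 329) / 7 = 1418/7 = 202.57143
Ratio to trend: 337 / 202.57143 = 1.664

1.664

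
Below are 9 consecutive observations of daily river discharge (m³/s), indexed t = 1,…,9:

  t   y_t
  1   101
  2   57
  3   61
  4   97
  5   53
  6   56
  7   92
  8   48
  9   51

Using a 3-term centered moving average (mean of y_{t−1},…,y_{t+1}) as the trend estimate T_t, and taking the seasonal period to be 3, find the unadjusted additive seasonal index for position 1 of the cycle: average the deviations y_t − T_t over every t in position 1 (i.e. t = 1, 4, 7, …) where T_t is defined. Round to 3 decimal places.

Season position 1 occurs at t = 4, 7 (where T_t is defined).
t=4: T_4 = 70.33333; y_4 − T_4 = 97 − 70.33333 = 26.66667
t=7: T_7 = 65.33333; y_7 − T_7 = 92 − 65.33333 = 26.66667
Mean deviation: (26.66667 + 26.66667) / 2 = 26.667

26.667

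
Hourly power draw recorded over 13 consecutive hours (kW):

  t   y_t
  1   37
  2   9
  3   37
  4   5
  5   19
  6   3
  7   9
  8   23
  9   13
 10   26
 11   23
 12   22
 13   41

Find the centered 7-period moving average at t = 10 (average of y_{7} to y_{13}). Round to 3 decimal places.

Sum of periods 7–13: 9 + 23 + 13 + 26 + 23 + 22 + 41 = 157
Divide by 7: 157 / 7 = 22.429

22.429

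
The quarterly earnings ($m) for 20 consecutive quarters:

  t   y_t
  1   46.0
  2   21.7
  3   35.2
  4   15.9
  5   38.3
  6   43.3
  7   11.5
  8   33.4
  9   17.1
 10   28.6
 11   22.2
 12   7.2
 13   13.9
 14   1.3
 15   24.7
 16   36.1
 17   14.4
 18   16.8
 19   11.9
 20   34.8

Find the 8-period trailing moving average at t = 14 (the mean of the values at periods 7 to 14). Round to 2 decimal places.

Sum of periods 7–14: 11.5 + 33.4 + 17.1 + 28.6 + 22.2 + 7.2 + 13.9 + 1.3 = 135.2
Divide by 8: 135.2 / 8 = 16.90

16.90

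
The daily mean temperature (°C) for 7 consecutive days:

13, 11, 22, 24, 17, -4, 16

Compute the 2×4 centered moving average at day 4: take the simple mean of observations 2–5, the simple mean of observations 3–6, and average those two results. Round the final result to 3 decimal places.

Sum over 2–5: 11 + 22 + 24 + 17 = 74
Sum over 3–6: 22 + 24 + 17 + (-4) = 59
CMA at t=4 = (74 + 59) / (2·4) = 133 / 8 = 16.625

16.625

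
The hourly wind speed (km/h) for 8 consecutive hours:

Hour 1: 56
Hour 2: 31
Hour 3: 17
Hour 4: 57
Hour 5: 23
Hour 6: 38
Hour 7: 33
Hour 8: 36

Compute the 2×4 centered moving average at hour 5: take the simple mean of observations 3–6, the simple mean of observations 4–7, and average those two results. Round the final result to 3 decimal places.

35.750

Sum over 3–6: 17 + 57 + 23 + 38 = 135
Sum over 4–7: 57 + 23 + 38 + 33 = 151
CMA at t=5 = (135 + 151) / (2·4) = 286 / 8 = 35.750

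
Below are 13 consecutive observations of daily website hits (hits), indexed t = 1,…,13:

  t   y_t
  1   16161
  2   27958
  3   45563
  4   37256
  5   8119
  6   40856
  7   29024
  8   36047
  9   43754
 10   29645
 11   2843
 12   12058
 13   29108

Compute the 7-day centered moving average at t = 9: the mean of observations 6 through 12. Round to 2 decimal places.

27746.71

Sum of periods 6–12: 40856 + 29024 + 36047 + 43754 + 29645 + 2843 + 12058 = 194227
Divide by 7: 194227 / 7 = 27746.71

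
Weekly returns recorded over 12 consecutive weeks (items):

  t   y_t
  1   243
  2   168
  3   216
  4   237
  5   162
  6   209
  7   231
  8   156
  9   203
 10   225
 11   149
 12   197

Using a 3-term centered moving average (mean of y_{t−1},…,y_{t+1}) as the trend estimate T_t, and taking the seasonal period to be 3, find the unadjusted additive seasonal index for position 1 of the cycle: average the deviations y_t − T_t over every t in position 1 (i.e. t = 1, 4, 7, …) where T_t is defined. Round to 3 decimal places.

32.333

Season position 1 occurs at t = 4, 7, 10 (where T_t is defined).
t=4: T_4 = 205.00000; y_4 − T_4 = 237 − 205.00000 = 32.00000
t=7: T_7 = 198.66667; y_7 − T_7 = 231 − 198.66667 = 32.33333
t=10: T_10 = 192.33333; y_10 − T_10 = 225 − 192.33333 = 32.66667
Mean deviation: (32.00000 + 32.33333 + 32.66667) / 3 = 32.333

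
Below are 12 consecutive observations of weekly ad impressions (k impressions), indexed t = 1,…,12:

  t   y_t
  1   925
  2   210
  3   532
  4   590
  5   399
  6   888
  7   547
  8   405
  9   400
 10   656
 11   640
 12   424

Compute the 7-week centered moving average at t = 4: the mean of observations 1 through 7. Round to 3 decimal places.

Sum of periods 1–7: 925 + 210 + 532 + 590 + 399 + 888 + 547 = 4091
Divide by 7: 4091 / 7 = 584.429

584.429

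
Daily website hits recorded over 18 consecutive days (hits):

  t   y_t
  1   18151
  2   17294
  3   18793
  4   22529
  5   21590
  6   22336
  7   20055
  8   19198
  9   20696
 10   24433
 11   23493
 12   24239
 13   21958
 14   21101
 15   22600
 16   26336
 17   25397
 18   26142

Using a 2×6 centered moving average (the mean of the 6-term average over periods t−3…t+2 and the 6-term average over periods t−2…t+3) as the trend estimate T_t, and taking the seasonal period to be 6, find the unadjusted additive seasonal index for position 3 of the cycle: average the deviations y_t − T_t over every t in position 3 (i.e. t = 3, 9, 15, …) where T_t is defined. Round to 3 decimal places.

Season position 3 occurs at t = 9, 15 (where T_t is defined).
t=9: T_9 = 21860.41667; y_9 − T_9 = 20696 − 21860.41667 = -1164.41667
t=15: T_15 = 23763.75000; y_15 − T_15 = 22600 − 23763.75000 = -1163.75000
Mean deviation: (-1164.41667 + -1163.75000) / 2 = -1164.083

-1164.083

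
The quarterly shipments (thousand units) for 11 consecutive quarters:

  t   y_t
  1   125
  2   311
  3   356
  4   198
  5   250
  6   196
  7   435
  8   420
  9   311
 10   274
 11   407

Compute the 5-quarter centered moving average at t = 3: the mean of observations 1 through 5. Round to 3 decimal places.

Sum of periods 1–5: 125 + 311 + 356 + 198 + 250 = 1240
Divide by 5: 1240 / 5 = 248.000

248.000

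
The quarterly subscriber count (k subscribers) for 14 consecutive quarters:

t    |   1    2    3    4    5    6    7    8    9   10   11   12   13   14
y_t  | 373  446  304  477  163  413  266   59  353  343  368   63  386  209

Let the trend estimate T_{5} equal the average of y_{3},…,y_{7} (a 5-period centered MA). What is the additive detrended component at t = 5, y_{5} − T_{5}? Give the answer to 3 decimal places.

-161.600

Trend T_5 = (304 + 477 + 163 + 413 + 266) / 5 = 1623/5 = 324.60000
Detrended value: 163 − 324.60000 = -161.600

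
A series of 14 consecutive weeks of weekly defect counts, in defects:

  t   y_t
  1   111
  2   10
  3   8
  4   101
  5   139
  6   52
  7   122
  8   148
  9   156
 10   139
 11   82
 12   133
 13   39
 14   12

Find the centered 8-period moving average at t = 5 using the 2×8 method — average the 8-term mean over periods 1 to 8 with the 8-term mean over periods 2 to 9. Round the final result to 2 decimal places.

89.19

Sum over 1–8: 111 + 10 + 8 + 101 + 139 + 52 + 122 + 148 = 691
Sum over 2–9: 10 + 8 + 101 + 139 + 52 + 122 + 148 + 156 = 736
CMA at t=5 = (691 + 736) / (2·8) = 1427 / 16 = 89.19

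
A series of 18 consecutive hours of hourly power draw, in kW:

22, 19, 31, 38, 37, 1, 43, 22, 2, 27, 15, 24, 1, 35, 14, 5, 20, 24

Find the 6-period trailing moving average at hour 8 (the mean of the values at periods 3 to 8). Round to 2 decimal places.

Sum of periods 3–8: 31 + 38 + 37 + 1 + 43 + 22 = 172
Divide by 6: 172 / 6 = 28.67

28.67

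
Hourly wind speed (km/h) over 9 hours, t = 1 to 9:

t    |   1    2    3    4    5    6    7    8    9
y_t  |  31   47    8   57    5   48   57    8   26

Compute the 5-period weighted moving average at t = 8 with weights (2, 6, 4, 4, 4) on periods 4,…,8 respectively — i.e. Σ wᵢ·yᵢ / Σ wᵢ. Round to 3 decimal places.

29.800

Weighted sum: 2·57 + 6·5 + 4·48 + 4·57 + 4·8 = 114 + 30 + 192 + 228 + 32 = 596
Weight total: 2 + 6 + 4 + 4 + 4 = 20
WMA = 596 / 20 = 29.800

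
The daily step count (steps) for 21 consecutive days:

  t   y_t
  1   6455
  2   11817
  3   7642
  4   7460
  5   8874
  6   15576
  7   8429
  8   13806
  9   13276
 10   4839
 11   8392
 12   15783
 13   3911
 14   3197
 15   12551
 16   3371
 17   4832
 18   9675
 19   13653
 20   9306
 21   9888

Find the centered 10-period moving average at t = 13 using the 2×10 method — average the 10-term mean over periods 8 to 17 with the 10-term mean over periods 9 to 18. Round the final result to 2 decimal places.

Sum over 8–17: 13806 + 13276 + 4839 + 8392 + 15783 + 3911 + 3197 + 12551 + 3371 + 4832 = 83958
Sum over 9–18: 13276 + 4839 + 8392 + 15783 + 3911 + 3197 + 12551 + 3371 + 4832 + 9675 = 79827
CMA at t=13 = (83958 + 79827) / (2·10) = 163785 / 20 = 8189.25

8189.25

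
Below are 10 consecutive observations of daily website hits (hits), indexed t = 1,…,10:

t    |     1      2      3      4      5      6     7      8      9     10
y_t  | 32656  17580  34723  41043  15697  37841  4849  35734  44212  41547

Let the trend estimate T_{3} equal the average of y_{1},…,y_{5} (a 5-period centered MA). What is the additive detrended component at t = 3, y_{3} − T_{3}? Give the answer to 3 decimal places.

6383.200

Trend T_3 = (32656 + 17580 + 34723 + 41043 + 15697) / 5 = 141699/5 = 28339.80000
Detrended value: 34723 − 28339.80000 = 6383.200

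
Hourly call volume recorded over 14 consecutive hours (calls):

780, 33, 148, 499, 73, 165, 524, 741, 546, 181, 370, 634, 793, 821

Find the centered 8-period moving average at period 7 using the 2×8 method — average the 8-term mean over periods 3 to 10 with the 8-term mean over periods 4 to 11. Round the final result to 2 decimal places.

Sum over 3–10: 148 + 499 + 73 + 165 + 524 + 741 + 546 + 181 = 2877
Sum over 4–11: 499 + 73 + 165 + 524 + 741 + 546 + 181 + 370 = 3099
CMA at t=7 = (2877 + 3099) / (2·8) = 5976 / 16 = 373.50

373.50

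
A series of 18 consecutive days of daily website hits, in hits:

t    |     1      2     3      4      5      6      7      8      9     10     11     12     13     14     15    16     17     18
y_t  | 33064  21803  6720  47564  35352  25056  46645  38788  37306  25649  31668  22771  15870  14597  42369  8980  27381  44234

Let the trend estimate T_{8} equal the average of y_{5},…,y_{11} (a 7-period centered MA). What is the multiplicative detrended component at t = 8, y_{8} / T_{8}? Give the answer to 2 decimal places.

Trend T_8 = (35352 + 25056 + 46645 + 38788 + 37306 + 25649 + 31668) / 7 = 240464/7 = 34352.0000
Ratio to trend: 38788 / 34352.0000 = 1.13

1.13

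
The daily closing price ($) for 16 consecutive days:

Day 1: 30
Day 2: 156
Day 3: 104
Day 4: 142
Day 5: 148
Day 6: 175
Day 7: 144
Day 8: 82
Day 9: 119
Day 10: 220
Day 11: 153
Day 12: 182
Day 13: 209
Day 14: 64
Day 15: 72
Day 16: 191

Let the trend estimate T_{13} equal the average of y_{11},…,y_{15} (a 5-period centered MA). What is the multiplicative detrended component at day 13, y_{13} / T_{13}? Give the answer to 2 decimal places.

1.54

Trend T_13 = (153 + 182 + 209 + 64 + 72) / 5 = 680/5 = 136.0000
Ratio to trend: 209 / 136.0000 = 1.54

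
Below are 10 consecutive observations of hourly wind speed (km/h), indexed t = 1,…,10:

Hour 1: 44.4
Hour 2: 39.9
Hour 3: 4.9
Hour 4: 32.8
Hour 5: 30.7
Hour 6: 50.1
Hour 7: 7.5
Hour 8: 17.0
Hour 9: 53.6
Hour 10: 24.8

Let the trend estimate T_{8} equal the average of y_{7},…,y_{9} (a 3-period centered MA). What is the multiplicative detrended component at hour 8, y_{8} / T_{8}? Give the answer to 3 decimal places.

Trend T_8 = (7.5 + 17.0 + 53.6) / 3 = 78.1/3 = 26.03333
Ratio to trend: 17.0 / 26.03333 = 0.653

0.653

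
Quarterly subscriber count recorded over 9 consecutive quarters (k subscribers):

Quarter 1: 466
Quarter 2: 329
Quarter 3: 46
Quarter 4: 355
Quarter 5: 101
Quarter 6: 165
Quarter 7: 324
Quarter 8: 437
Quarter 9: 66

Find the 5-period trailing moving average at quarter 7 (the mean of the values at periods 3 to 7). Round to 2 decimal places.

198.20

Sum of periods 3–7: 46 + 355 + 101 + 165 + 324 = 991
Divide by 5: 991 / 5 = 198.20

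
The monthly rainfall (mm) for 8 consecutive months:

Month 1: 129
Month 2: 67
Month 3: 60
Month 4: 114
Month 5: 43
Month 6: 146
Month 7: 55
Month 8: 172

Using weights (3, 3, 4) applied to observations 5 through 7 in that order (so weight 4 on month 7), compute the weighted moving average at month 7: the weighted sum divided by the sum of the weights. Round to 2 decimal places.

Weighted sum: 3·43 + 3·146 + 4·55 = 129 + 438 + 220 = 787
Weight total: 3 + 3 + 4 = 10
WMA = 787 / 10 = 78.70

78.70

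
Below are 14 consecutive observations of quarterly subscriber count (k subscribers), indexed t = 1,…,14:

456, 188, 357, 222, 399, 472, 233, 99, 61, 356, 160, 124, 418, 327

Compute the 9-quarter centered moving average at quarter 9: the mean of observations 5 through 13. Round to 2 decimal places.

Sum of periods 5–13: 399 + 472 + 233 + 99 + 61 + 356 + 160 + 124 + 418 = 2322
Divide by 9: 2322 / 9 = 258.00

258.00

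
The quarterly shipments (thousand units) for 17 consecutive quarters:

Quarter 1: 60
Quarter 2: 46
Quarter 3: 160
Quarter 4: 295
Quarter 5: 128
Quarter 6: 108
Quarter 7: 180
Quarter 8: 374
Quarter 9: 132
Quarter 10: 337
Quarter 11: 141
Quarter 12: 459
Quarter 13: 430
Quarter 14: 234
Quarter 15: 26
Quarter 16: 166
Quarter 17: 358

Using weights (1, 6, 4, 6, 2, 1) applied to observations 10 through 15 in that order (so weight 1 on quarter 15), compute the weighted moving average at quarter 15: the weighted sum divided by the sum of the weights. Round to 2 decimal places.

304.65

Weighted sum: 1·337 + 6·141 + 4·459 + 6·430 + 2·234 + 1·26 = 337 + 846 + 1836 + 2580 + 468 + 26 = 6093
Weight total: 1 + 6 + 4 + 6 + 2 + 1 = 20
WMA = 6093 / 20 = 304.65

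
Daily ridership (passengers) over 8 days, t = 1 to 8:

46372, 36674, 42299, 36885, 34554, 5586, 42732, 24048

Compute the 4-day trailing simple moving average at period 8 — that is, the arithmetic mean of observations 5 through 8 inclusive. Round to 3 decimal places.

Sum of periods 5–8: 34554 + 5586 + 42732 + 24048 = 106920
Divide by 4: 106920 / 4 = 26730.000

26730.000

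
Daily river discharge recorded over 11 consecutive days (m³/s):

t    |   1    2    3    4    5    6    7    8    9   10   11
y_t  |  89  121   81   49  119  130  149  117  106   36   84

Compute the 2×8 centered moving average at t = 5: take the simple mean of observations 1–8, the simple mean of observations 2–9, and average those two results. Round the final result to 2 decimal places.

107.94

Sum over 1–8: 89 + 121 + 81 + 49 + 119 + 130 + 149 + 117 = 855
Sum over 2–9: 121 + 81 + 49 + 119 + 130 + 149 + 117 + 106 = 872
CMA at t=5 = (855 + 872) / (2·8) = 1727 / 16 = 107.94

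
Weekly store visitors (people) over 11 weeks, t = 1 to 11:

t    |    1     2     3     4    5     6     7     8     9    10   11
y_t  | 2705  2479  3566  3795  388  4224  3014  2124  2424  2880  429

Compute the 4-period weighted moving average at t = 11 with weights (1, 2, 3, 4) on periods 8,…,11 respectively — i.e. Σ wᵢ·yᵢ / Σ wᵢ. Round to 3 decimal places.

Weighted sum: 1·2124 + 2·2424 + 3·2880 + 4·429 = 2124 + 4848 + 8640 + 1716 = 17328
Weight total: 1 + 2 + 3 + 4 = 10
WMA = 17328 / 10 = 1732.800

1732.800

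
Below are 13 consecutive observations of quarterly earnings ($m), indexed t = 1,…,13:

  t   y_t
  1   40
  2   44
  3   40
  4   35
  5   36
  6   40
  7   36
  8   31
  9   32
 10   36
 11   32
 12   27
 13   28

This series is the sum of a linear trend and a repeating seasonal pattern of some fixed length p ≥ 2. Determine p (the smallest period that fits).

4

First differences y_{t+1} − y_t: 4, -4, -5, 1, 4, -4, -5, 1, 4, -4, …
The difference pattern repeats every 4 terms and not for any smaller step, so p = 4.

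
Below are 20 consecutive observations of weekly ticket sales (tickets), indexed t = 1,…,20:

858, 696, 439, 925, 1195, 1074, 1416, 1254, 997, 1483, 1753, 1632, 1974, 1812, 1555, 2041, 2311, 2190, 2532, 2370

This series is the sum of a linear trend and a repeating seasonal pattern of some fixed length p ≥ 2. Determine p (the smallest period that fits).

6

First differences y_{t+1} − y_t: -162, -257, 486, 270, -121, 342, -162, -257, 486, 270, -121, 342, -162, -257, …
The difference pattern repeats every 6 terms and not for any smaller step, so p = 6.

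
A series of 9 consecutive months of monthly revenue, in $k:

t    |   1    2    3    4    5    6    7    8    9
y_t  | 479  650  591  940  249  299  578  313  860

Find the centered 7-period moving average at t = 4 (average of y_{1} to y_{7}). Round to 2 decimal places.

Sum of periods 1–7: 479 + 650 + 591 + 940 + 249 + 299 + 578 = 3786
Divide by 7: 3786 / 7 = 540.86

540.86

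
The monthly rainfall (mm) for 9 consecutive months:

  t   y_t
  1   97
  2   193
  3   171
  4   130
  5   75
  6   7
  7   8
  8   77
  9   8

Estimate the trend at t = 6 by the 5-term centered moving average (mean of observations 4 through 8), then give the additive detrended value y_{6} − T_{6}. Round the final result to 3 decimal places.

Trend T_6 = (130 + 75 + 7 + 8 + 77) / 5 = 297/5 = 59.40000
Detrended value: 7 − 59.40000 = -52.400

-52.400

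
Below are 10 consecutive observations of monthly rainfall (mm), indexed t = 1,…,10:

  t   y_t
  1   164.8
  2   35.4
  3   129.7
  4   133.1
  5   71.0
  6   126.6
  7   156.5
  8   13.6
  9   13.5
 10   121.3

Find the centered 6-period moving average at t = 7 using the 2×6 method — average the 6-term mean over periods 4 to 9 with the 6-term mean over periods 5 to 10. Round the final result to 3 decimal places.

84.733

Sum over 4–9: 133.1 + 71.0 + 126.6 + 156.5 + 13.6 + 13.5 = 514.3
Sum over 5–10: 71.0 + 126.6 + 156.5 + 13.6 + 13.5 + 121.3 = 502.5
CMA at t=7 = (514.3 + 502.5) / (2·6) = 1016.8 / 12 = 84.733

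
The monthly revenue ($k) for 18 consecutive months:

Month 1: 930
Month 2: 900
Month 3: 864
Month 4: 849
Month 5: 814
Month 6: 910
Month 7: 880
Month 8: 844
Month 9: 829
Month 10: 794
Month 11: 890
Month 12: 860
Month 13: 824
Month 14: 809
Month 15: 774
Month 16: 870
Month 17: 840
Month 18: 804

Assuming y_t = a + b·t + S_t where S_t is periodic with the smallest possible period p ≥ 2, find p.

5

First differences y_{t+1} − y_t: -30, -36, -15, -35, 96, -30, -36, -15, -35, 96, -30, -36, …
The difference pattern repeats every 5 terms and not for any smaller step, so p = 5.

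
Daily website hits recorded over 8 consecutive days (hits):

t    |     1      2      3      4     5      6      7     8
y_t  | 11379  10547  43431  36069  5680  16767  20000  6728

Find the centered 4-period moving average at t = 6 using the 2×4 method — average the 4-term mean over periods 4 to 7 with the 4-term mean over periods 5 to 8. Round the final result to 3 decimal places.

Sum over 4–7: 36069 + 5680 + 16767 + 20000 = 78516
Sum over 5–8: 5680 + 16767 + 20000 + 6728 = 49175
CMA at t=6 = (78516 + 49175) / (2·4) = 127691 / 8 = 15961.375

15961.375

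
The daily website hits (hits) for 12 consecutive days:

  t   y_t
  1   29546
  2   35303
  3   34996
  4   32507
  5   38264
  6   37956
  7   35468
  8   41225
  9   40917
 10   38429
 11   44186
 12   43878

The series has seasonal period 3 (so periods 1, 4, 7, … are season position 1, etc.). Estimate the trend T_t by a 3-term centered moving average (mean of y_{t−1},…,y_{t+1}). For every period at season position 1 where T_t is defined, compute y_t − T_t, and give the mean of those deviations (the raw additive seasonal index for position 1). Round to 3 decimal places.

Season position 1 occurs at t = 4, 7, 10 (where T_t is defined).
t=4: T_4 = 35255.66667; y_4 − T_4 = 32507 − 35255.66667 = -2748.66667
t=7: T_7 = 38216.33333; y_7 − T_7 = 35468 − 38216.33333 = -2748.33333
t=10: T_10 = 41177.33333; y_10 − T_10 = 38429 − 41177.33333 = -2748.33333
Mean deviation: (-2748.66667 + -2748.33333 + -2748.33333) / 3 = -2748.444

-2748.444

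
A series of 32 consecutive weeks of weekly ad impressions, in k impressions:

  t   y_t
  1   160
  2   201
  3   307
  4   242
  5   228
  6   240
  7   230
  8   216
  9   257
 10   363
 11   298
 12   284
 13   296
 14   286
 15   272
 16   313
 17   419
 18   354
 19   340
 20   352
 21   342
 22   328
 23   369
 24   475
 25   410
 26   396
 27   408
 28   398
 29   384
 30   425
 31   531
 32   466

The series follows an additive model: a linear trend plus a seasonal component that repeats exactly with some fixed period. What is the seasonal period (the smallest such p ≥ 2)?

7

First differences y_{t+1} − y_t: 41, 106, -65, -14, 12, -10, -14, 41, 106, -65, -14, 12, -10, -14, 41, 106, …
The difference pattern repeats every 7 terms and not for any smaller step, so p = 7.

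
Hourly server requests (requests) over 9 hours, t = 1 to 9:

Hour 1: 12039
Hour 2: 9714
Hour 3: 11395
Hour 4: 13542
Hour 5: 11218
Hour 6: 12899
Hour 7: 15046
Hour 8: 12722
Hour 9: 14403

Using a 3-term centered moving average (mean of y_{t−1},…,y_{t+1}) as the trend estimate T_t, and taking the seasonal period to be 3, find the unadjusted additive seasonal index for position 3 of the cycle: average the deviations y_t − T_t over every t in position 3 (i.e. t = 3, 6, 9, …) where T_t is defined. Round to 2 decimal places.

-155.33

Season position 3 occurs at t = 3, 6 (where T_t is defined).
t=3: T_3 = 11550.3333; y_3 − T_3 = 11395 − 11550.3333 = -155.3333
t=6: T_6 = 13054.3333; y_6 − T_6 = 12899 − 13054.3333 = -155.3333
Mean deviation: (-155.3333 + -155.3333) / 2 = -155.33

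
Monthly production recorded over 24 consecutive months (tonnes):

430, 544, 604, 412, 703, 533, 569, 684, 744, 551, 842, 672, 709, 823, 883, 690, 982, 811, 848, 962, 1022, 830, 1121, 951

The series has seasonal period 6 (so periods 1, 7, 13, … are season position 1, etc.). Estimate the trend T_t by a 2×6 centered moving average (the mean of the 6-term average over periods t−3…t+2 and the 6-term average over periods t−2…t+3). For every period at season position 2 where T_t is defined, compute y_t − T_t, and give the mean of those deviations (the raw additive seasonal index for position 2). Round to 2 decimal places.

41.50

Season position 2 occurs at t = 8, 14, 20 (where T_t is defined).
t=8: T_8 = 642.2500; y_8 − T_8 = 684 − 642.2500 = 41.7500
t=14: T_14 = 781.5000; y_14 − T_14 = 823 − 781.5000 = 41.5000
t=20: T_20 = 920.7500; y_20 − T_20 = 962 − 920.7500 = 41.2500
Mean deviation: (41.7500 + 41.5000 + 41.2500) / 3 = 41.50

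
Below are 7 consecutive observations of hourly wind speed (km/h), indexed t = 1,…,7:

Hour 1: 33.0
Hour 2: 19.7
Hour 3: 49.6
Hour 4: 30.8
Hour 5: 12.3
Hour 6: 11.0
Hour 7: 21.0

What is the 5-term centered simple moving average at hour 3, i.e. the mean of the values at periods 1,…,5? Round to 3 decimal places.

Sum of periods 1–5: 33.0 + 19.7 + 49.6 + 30.8 + 12.3 = 145.4
Divide by 5: 145.4 / 5 = 29.080

29.080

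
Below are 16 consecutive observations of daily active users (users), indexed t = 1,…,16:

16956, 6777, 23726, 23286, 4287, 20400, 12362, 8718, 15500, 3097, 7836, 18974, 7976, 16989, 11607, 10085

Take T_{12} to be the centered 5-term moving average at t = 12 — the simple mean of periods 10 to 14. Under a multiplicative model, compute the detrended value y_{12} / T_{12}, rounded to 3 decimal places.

1.729

Trend T_12 = (3097 + 7836 + 18974 + 7976 + 16989) / 5 = 54872/5 = 10974.40000
Ratio to trend: 18974 / 10974.40000 = 1.729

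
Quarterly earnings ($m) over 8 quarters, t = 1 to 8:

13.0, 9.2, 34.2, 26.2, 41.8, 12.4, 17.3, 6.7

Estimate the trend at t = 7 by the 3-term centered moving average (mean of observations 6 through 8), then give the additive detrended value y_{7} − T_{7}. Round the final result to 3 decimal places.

5.167

Trend T_7 = (12.4 + 17.3 + 6.7) / 3 = 36.4/3 = 12.13333
Detrended value: 17.3 − 12.13333 = 5.167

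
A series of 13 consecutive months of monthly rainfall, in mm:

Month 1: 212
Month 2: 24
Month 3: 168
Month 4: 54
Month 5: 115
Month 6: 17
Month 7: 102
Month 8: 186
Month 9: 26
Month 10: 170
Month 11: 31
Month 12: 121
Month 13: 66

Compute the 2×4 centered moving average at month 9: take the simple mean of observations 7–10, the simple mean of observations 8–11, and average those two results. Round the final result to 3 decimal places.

112.125

Sum over 7–10: 102 + 186 + 26 + 170 = 484
Sum over 8–11: 186 + 26 + 170 + 31 = 413
CMA at t=9 = (484 + 413) / (2·4) = 897 / 8 = 112.125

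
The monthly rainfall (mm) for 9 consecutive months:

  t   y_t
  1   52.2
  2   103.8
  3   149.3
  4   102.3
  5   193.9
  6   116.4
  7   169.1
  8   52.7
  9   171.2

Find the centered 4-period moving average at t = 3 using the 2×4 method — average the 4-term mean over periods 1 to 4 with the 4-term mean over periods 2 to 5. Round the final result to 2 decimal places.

Sum over 1–4: 52.2 + 103.8 + 149.3 + 102.3 = 407.6
Sum over 2–5: 103.8 + 149.3 + 102.3 + 193.9 = 549.3
CMA at t=3 = (407.6 + 549.3) / (2·4) = 956.9 / 8 = 119.61

119.61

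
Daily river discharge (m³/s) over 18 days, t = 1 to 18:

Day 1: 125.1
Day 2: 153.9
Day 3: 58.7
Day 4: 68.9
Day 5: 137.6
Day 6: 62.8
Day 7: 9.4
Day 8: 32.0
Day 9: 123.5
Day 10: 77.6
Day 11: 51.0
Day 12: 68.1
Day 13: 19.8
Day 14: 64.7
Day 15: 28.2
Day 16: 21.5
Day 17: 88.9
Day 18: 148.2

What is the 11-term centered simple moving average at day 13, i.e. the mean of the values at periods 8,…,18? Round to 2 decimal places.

Sum of periods 8–18: 32.0 + 123.5 + 77.6 + 51.0 + 68.1 + 19.8 + 64.7 + 28.2 + 21.5 + 88.9 + 148.2 = 723.5
Divide by 11: 723.5 / 11 = 65.77

65.77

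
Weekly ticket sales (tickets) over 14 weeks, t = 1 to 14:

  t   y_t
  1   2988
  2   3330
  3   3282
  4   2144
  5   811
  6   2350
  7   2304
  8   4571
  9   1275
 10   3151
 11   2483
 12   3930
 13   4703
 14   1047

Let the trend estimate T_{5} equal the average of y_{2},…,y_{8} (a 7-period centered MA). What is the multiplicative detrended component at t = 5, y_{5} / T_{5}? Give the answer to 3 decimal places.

Trend T_5 = (3330 + 3282 + 2144 + 811 + 2350 + 2304 + 4571) / 7 = 18792/7 = 2684.57143
Ratio to trend: 811 / 2684.57143 = 0.302

0.302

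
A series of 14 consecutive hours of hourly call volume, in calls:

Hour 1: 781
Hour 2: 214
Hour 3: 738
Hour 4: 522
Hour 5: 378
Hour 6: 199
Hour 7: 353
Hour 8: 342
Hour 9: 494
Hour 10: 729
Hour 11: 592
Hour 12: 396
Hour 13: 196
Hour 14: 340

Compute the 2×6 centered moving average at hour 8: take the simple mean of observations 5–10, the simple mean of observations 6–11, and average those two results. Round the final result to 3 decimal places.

Sum over 5–10: 378 + 199 + 353 + 342 + 494 + 729 = 2495
Sum over 6–11: 199 + 353 + 342 + 494 + 729 + 592 = 2709
CMA at t=8 = (2495 + 2709) / (2·6) = 5204 / 12 = 433.667

433.667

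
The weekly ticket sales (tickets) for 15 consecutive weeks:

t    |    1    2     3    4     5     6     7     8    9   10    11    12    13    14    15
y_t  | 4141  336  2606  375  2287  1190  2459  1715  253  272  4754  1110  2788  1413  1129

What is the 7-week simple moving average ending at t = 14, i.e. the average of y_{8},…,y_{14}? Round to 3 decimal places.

1757.857

Sum of periods 8–14: 1715 + 253 + 272 + 4754 + 1110 + 2788 + 1413 = 12305
Divide by 7: 12305 / 7 = 1757.857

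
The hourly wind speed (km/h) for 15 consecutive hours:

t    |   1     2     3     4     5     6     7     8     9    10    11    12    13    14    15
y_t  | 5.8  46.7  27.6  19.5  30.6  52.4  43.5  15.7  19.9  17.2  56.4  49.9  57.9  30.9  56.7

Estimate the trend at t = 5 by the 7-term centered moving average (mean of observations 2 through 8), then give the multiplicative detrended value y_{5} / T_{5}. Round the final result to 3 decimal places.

0.908

Trend T_5 = (46.7 + 27.6 + 19.5 + 30.6 + 52.4 + 43.5 + 15.7) / 7 = 236.0/7 = 33.71429
Ratio to trend: 30.6 / 33.71429 = 0.908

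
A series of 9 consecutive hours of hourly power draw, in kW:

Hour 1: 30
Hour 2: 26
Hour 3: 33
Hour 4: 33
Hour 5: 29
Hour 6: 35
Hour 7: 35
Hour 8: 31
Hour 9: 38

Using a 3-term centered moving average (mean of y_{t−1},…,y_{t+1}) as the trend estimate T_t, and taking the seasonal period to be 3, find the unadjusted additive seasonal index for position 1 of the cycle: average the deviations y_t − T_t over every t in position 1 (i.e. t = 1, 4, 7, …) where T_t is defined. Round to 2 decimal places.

1.33

Season position 1 occurs at t = 4, 7 (where T_t is defined).
t=4: T_4 = 31.6667; y_4 − T_4 = 33 − 31.6667 = 1.3333
t=7: T_7 = 33.6667; y_7 − T_7 = 35 − 33.6667 = 1.3333
Mean deviation: (1.3333 + 1.3333) / 2 = 1.33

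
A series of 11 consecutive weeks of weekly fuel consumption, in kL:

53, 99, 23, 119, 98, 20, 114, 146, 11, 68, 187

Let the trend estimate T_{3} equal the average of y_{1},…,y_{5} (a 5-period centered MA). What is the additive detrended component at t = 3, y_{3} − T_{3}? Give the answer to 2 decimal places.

-55.40

Trend T_3 = (53 + 99 + 23 + 119 + 98) / 5 = 392/5 = 78.4000
Detrended value: 23 − 78.4000 = -55.40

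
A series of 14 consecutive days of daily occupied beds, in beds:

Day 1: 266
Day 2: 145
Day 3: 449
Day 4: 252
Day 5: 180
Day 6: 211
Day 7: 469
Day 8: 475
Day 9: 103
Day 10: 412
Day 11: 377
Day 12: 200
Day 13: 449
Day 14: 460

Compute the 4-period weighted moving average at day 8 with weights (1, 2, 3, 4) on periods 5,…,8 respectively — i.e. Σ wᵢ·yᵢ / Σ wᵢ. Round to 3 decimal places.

Weighted sum: 1·180 + 2·211 + 3·469 + 4·475 = 180 + 422 + 1407 + 1900 = 3909
Weight total: 1 + 2 + 3 + 4 = 10
WMA = 3909 / 10 = 390.900

390.900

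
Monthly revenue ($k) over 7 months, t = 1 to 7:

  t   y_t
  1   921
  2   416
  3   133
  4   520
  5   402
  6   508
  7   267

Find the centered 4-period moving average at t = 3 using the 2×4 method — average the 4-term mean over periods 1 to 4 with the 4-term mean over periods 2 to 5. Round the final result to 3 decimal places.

432.625

Sum over 1–4: 921 + 416 + 133 + 520 = 1990
Sum over 2–5: 416 + 133 + 520 + 402 = 1471
CMA at t=3 = (1990 + 1471) / (2·4) = 3461 / 8 = 432.625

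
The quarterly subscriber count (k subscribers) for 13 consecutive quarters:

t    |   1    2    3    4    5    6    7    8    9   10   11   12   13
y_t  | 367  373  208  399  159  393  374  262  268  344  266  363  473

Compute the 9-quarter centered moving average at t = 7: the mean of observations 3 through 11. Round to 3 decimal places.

297.000

Sum of periods 3–11: 208 + 399 + 159 + 393 + 374 + 262 + 268 + 344 + 266 = 2673
Divide by 9: 2673 / 9 = 297.000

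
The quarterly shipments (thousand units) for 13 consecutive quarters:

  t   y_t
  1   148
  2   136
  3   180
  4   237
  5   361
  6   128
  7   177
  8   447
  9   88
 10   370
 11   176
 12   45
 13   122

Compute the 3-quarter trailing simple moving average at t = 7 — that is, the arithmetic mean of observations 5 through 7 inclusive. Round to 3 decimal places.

222.000

Sum of periods 5–7: 361 + 128 + 177 = 666
Divide by 3: 666 / 3 = 222.000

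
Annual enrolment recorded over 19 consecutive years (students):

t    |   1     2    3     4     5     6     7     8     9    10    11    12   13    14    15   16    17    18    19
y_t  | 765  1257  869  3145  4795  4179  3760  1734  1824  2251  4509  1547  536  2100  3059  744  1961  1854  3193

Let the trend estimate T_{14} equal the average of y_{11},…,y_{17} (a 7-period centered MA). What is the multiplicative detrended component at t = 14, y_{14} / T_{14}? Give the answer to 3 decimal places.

Trend T_14 = (4509 + 1547 + 536 + 2100 + 3059 + 744 + 1961) / 7 = 14456/7 = 2065.14286
Ratio to trend: 2100 / 2065.14286 = 1.017

1.017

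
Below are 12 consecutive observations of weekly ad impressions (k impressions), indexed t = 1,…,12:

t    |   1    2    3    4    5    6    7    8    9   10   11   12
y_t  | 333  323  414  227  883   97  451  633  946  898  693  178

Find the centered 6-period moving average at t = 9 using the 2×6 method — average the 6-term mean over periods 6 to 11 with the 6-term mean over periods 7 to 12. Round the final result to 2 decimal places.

Sum over 6–11: 97 + 451 + 633 + 946 + 898 + 693 = 3718
Sum over 7–12: 451 + 633 + 946 + 898 + 693 + 178 = 3799
CMA at t=9 = (3718 + 3799) / (2·6) = 7517 / 12 = 626.42

626.42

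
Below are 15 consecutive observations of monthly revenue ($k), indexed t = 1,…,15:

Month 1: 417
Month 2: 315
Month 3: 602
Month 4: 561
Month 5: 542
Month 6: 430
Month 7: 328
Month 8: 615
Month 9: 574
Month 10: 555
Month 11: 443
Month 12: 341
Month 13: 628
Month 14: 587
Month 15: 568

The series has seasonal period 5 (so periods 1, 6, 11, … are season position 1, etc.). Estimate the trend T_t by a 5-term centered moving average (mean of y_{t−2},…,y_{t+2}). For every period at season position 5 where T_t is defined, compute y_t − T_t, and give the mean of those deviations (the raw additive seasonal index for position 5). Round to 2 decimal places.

Season position 5 occurs at t = 5, 10 (where T_t is defined).
t=5: T_5 = 492.6000; y_5 − T_5 = 542 − 492.6000 = 49.4000
t=10: T_10 = 505.6000; y_10 − T_10 = 555 − 505.6000 = 49.4000
Mean deviation: (49.4000 + 49.4000) / 2 = 49.40

49.40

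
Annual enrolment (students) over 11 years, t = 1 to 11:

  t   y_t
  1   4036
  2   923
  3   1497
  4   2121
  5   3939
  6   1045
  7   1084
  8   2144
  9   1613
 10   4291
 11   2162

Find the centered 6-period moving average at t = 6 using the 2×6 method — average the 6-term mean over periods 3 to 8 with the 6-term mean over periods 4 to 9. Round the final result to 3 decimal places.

Sum over 3–8: 1497 + 2121 + 3939 + 1045 + 1084 + 2144 = 11830
Sum over 4–9: 2121 + 3939 + 1045 + 1084 + 2144 + 1613 = 11946
CMA at t=6 = (11830 + 11946) / (2·6) = 23776 / 12 = 1981.333

1981.333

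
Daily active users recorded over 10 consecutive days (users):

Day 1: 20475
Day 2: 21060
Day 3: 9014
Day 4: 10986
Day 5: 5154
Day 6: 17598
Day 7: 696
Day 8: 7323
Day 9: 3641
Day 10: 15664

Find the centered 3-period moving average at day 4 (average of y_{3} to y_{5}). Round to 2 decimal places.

8384.67

Sum of periods 3–5: 9014 + 10986 + 5154 = 25154
Divide by 3: 25154 / 3 = 8384.67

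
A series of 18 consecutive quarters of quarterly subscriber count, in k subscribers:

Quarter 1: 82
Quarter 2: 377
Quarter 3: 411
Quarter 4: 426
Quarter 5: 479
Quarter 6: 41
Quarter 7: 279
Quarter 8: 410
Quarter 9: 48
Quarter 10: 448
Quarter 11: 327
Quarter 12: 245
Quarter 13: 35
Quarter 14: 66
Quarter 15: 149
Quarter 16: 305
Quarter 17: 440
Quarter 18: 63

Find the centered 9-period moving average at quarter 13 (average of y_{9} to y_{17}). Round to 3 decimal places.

229.222

Sum of periods 9–17: 48 + 448 + 327 + 245 + 35 + 66 + 149 + 305 + 440 = 2063
Divide by 9: 2063 / 9 = 229.222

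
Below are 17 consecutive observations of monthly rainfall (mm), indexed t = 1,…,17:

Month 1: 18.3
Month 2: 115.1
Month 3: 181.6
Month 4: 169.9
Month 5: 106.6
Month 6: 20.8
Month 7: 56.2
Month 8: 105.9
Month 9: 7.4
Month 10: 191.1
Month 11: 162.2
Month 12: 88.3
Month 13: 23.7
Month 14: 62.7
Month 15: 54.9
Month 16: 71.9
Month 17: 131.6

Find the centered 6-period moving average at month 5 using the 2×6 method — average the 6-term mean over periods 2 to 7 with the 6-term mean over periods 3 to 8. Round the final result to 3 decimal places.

Sum over 2–7: 115.1 + 181.6 + 169.9 + 106.6 + 20.8 + 56.2 = 650.2
Sum over 3–8: 181.6 + 169.9 + 106.6 + 20.8 + 56.2 + 105.9 = 641.0
CMA at t=5 = (650.2 + 641.0) / (2·6) = 1291.2 / 12 = 107.600

107.600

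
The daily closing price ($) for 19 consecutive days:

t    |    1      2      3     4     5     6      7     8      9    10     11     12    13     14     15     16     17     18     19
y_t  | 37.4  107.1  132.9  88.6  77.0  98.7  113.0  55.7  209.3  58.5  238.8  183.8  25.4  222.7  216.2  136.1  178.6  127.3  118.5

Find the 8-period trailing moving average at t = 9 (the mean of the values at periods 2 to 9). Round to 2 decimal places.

Sum of periods 2–9: 107.1 + 132.9 + 88.6 + 77.0 + 98.7 + 113.0 + 55.7 + 209.3 = 882.3
Divide by 8: 882.3 / 8 = 110.29

110.29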